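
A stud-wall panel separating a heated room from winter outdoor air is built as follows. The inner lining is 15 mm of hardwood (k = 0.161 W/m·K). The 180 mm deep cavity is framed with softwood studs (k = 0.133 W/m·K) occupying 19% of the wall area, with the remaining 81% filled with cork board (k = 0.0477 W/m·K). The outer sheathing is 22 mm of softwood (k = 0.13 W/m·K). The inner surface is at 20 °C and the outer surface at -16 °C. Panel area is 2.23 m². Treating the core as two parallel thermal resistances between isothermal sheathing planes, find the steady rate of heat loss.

Q ≈ 26.1 W

Sheathing layers in series; stud and cavity paths in parallel between them.
R_inner = 0.015/(0.161×2.23) = 0.04178 K/W
R_stud  = 0.18/(0.133×0.19×2.23) = 3.194 K/W
R_cav   = 0.18/(0.0477×0.81×2.23) = 2.089 K/W
1/R_core = 1/R_stud + 1/R_cav → R_core = 1.263 K/W
R_outer = 0.022/(0.13×2.23) = 0.07589 K/W
R_total = 1.381 K/W
Q = ΔT/R_total = 36/1.381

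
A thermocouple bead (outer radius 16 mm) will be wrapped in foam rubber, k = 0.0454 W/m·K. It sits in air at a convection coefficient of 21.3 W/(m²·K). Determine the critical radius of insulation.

For a sphere r_cr = 2k/h = 2×0.0454/21.3
r_cr = 4.26 mm; since the bare radius (16 mm) is above r_cr, any added insulation will reduce heat loss.

r_cr ≈ 4.26 mm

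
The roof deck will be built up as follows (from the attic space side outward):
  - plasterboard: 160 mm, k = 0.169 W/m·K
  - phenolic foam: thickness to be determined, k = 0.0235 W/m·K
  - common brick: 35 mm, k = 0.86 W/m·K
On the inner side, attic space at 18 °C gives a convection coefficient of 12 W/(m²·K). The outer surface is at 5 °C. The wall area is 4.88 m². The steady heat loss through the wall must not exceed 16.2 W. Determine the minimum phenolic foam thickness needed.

L ≈ 66.9 mm

Treating each layer as a thermal resistance in series:
R_inner film = 1/(h_i·A) = 1/(12×4.88) = 0.01708 K/W
R_plasterboard = L/(kA) = 0.16/(0.169×4.88) = 0.194 K/W
R_common brick = L/(kA) = 0.035/(0.86×4.88) = 0.00834 K/W
Sum of the known resistances R_other = 0.2194 K/W
Required total resistance R_tot = ΔT/Q_allow = 13/16.2 = 0.8025 K/W
R_phenolic foam = R_tot − R_other = 0.583 K/W
L = R·k·A = 0.583×0.0235×4.88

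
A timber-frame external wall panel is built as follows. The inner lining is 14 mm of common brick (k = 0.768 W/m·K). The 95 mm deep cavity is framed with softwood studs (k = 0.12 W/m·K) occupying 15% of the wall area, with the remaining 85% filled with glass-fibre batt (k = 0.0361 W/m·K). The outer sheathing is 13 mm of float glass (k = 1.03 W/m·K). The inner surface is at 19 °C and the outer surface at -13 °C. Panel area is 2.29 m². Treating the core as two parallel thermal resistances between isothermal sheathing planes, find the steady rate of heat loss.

Sheathing layers in series; stud and cavity paths in parallel between them.
R_inner = 0.014/(0.768×2.29) = 0.00796 K/W
R_stud  = 0.095/(0.12×0.15×2.29) = 2.305 K/W
R_cav   = 0.095/(0.0361×0.85×2.29) = 1.352 K/W
1/R_core = 1/R_stud + 1/R_cav → R_core = 0.8521 K/W
R_outer = 0.013/(1.03×2.29) = 0.005512 K/W
R_total = 0.8656 K/W
Q = ΔT/R_total = 32/0.8656

Q ≈ 37 W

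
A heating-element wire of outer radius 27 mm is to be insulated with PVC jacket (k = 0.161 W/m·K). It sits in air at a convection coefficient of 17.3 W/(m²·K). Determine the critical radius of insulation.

For a cylinder r_cr = k/h = 0.161/17.3
r_cr = 9.31 mm; since the bare radius (27 mm) is above r_cr, any added insulation will reduce heat loss.

r_cr ≈ 9.31 mm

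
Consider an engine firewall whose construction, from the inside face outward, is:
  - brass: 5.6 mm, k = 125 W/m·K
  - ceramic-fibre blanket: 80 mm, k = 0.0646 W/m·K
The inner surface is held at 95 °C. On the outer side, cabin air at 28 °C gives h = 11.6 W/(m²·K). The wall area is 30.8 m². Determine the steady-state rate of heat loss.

Q ≈ 1560 W

Treating each layer as a thermal resistance in series:
R_brass = L/(kA) = 0.0056/(125×30.8) = 1.455×10^-6 K/W
R_ceramic-fibre blanket = L/(kA) = 0.08/(0.0646×30.8) = 0.04021 K/W
R_outer film = 1/(h_o·A) = 1/(11.6×30.8) = 0.002799 K/W
R_total = 0.04301 K/W
Q = ΔT / R_total = 67 / 0.04301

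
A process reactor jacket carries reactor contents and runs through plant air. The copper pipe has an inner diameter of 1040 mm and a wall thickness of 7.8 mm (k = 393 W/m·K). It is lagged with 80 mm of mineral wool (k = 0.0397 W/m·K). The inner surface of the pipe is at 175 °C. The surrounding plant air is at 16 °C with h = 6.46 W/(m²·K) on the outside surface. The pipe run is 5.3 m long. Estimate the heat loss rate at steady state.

Q ≈ 1390 W

Radial resistances (cylindrical: R_cond = ln(r_o/r_i)/(2πkL), R_conv = 1/(h·2πrL)):
R_copper pipe wall = ln(527.8/520)/(2π×393×5.3) = 1.138×10^-6 K/W
R_mineral wool = ln(607.8/527.8)/(2π×0.0397×5.3) = 0.1068 K/W
R_outer film = 1/(h_o·2πr_oL) = 1/(6.46×2π×0.6078×5.3) = 0.007648 K/W
R_total = 0.1144 K/W
Q = ΔT/R_total = 159/0.1144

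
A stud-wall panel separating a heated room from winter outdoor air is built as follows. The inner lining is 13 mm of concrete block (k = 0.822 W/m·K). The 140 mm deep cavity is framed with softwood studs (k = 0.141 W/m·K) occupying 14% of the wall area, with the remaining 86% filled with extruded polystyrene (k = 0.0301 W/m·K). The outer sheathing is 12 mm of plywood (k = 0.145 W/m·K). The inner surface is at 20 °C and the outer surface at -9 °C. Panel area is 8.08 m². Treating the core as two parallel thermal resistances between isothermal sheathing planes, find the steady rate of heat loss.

Q ≈ 74 W

Sheathing layers in series; stud and cavity paths in parallel between them.
R_inner = 0.013/(0.822×8.08) = 0.001957 K/W
R_stud  = 0.14/(0.141×0.14×8.08) = 0.8777 K/W
R_cav   = 0.14/(0.0301×0.86×8.08) = 0.6693 K/W
1/R_core = 1/R_stud + 1/R_cav → R_core = 0.3798 K/W
R_outer = 0.012/(0.145×8.08) = 0.01024 K/W
R_total = 0.392 K/W
Q = ΔT/R_total = 29/0.392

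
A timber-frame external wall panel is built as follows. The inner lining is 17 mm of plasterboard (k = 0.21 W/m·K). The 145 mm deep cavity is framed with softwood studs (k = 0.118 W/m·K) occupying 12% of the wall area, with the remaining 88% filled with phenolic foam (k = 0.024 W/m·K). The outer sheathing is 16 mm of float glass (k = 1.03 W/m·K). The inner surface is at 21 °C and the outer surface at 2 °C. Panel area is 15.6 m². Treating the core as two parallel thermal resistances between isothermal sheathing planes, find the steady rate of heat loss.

Q ≈ 70.5 W

Sheathing layers in series; stud and cavity paths in parallel between them.
R_inner = 0.017/(0.21×15.6) = 0.005189 K/W
R_stud  = 0.145/(0.118×0.12×15.6) = 0.6564 K/W
R_cav   = 0.145/(0.024×0.88×15.6) = 0.4401 K/W
1/R_core = 1/R_stud + 1/R_cav → R_core = 0.2635 K/W
R_outer = 0.016/(1.03×15.6) = 9.958×10^-4 K/W
R_total = 0.2696 K/W
Q = ΔT/R_total = 19/0.2696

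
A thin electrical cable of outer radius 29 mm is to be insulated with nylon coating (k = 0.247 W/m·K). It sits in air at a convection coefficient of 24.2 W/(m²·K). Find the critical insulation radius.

For a cylinder r_cr = k/h = 0.247/24.2
r_cr = 10.2 mm; since the bare radius (29 mm) is above r_cr, any added insulation will reduce heat loss.

r_cr ≈ 10.2 mm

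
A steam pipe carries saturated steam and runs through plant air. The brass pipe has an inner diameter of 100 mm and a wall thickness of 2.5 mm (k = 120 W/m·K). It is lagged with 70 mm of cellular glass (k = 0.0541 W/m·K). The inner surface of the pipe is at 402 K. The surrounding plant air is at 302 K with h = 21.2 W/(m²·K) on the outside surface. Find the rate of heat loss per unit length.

q′ ≈ 39.2 W/m

Radial resistances (cylindrical: R_cond = ln(r_o/r_i)/(2πkL), R_conv = 1/(h·2πrL)):
R_brass pipe wall = ln(52.5/50)/(2π×120×1) = 6.471×10^-5 K/W
R_cellular glass = ln(122.5/52.5)/(2π×0.0541×1) = 2.493 K/W
R_outer film = 1/(h_o·2πr_oL) = 1/(21.2×2π×0.1225×1) = 0.06128 K/W
R_total = 2.554 K/W
Q = ΔT/R_total = 100/2.554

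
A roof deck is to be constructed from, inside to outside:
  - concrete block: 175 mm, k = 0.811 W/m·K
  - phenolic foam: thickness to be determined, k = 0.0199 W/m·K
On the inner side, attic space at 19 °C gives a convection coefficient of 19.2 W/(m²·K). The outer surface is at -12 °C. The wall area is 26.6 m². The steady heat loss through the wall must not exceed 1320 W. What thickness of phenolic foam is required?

Model the wall as resistances in series:
R_inner film = 1/(h_i·A) = 1/(19.2×26.6) = 0.001958 K/W
R_concrete block = L/(kA) = 0.175/(0.811×26.6) = 0.008112 K/W
Sum of the known resistances R_other = 0.01007 K/W
Required total resistance R_tot = ΔT/Q_allow = 31/1320 = 0.02348 K/W
R_phenolic foam = R_tot − R_other = 0.01341 K/W
L = R·k·A = 0.01341×0.0199×26.6

L ≈ 7.1 mm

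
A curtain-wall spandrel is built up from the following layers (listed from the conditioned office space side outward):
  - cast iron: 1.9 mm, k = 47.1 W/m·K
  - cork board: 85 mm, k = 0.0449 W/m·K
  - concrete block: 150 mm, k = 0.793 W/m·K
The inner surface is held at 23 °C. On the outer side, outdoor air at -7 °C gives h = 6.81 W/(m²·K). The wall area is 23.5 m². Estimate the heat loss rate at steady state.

Treating each layer as a thermal resistance in series:
R_cast iron = L/(kA) = 0.0019/(47.1×23.5) = 1.717×10^-6 K/W
R_cork board = L/(kA) = 0.085/(0.0449×23.5) = 0.08056 K/W
R_concrete block = L/(kA) = 0.15/(0.793×23.5) = 0.008049 K/W
R_outer film = 1/(h_o·A) = 1/(6.81×23.5) = 0.006249 K/W
R_total = 0.09486 K/W
Q = ΔT / R_total = 30 / 0.09486

Q ≈ 316 W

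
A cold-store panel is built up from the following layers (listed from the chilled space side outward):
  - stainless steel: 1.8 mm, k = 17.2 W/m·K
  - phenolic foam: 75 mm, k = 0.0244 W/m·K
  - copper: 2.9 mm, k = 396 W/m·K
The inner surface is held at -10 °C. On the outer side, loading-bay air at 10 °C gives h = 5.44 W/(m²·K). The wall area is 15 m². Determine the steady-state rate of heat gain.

Thermal resistances in series:
R_stainless steel = L/(kA) = 0.0018/(17.2×15) = 6.977×10^-6 K/W
R_phenolic foam = L/(kA) = 0.075/(0.0244×15) = 0.2049 K/W
R_copper = L/(kA) = 0.0029/(396×15) = 4.882×10^-7 K/W
R_outer film = 1/(h_o·A) = 1/(5.44×15) = 0.01225 K/W
R_total = 0.2172 K/W
Q = ΔT / R_total = 20 / 0.2172

Q ≈ 92.1 W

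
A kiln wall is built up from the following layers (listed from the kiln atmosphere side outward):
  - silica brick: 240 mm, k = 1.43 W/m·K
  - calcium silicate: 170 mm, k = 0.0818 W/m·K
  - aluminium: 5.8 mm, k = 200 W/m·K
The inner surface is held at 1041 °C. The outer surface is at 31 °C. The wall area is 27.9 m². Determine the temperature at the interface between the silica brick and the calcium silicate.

T ≈ 966 °C

Model the wall as resistances in series:
R_silica brick = L/(kA) = 0.24/(1.43×27.9) = 0.006015 K/W
R_calcium silicate = L/(kA) = 0.17/(0.0818×27.9) = 0.07449 K/W
R_aluminium = L/(kA) = 0.0058/(200×27.9) = 1.039×10^-6 K/W
R_total = 0.08051 K/W;  Q = ΔT/R_total = 1010/0.08051 = 12550 W
T_interface = T_inner − Q·ΣR(inner→interface) = 1041 − 12500×0.006015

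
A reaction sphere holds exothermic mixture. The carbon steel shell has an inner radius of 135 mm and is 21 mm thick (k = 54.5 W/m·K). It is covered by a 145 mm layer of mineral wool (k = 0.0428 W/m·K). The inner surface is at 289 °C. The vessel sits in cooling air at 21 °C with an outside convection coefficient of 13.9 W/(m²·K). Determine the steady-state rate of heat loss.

Q ≈ 46.2 W

Spherical conduction: R = (1/r_in − 1/r_out)/(4πk) per layer; series-sum.
R_carbon steel shell = (1/0.135 − 1/0.156)/(4π×54.5) = 0.001456 K/W
R_mineral wool = (1/0.156 − 1/0.301)/(4π×0.0428) = 5.741 K/W
R_outer film = 1/(h·4πr_o²) = 1/(13.9×4π×0.301²) = 0.06319 K/W
R_total = 5.806 K/W
Q = ΔT/R_total = 268/5.806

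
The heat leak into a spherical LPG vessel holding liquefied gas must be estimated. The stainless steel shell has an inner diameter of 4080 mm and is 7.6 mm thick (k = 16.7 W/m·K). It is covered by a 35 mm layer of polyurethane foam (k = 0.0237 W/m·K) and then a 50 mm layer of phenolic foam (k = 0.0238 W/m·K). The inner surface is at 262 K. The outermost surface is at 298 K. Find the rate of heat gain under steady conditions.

Q ≈ 552 W

Radial (spherical) resistances in series:
R_stainless steel shell = (1/2.04 − 1/2.0476)/(4π×16.7) = 8.67×10^-6 K/W
R_polyurethane foam = (1/2.0476 − 1/2.0826)/(4π×0.0237) = 0.02756 K/W
R_phenolic foam = (1/2.0826 − 1/2.1326)/(4π×0.0238) = 0.03764 K/W
R_total = 0.06521 K/W
Q = ΔT/R_total = 36/0.06521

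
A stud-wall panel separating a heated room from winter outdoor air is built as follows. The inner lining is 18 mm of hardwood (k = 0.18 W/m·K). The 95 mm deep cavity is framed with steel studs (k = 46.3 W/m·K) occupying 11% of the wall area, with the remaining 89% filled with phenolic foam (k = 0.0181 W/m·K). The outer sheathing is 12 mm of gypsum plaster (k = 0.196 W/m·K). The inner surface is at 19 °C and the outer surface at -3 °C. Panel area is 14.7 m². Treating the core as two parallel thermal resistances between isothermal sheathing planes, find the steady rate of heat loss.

Q ≈ 1800 W

Sheathing layers in series; stud and cavity paths in parallel between them.
R_inner = 0.018/(0.18×14.7) = 0.006803 K/W
R_stud  = 0.095/(46.3×0.11×14.7) = 0.001269 K/W
R_cav   = 0.095/(0.0181×0.89×14.7) = 0.4012 K/W
1/R_core = 1/R_stud + 1/R_cav → R_core = 0.001265 K/W
R_outer = 0.012/(0.196×14.7) = 0.004165 K/W
R_total = 0.01223 K/W
Q = ΔT/R_total = 22/0.01223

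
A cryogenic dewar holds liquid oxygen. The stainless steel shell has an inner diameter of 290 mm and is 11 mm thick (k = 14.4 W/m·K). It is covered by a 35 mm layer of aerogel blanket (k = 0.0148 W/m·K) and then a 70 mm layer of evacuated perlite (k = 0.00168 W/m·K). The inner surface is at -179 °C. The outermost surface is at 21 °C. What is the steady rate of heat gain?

Q ≈ 2.75 W

Spherical conduction: R = (1/r_in − 1/r_out)/(4πk) per layer; series-sum.
R_stainless steel shell = (1/0.145 − 1/0.156)/(4π×14.4) = 0.002687 K/W
R_aerogel blanket = (1/0.156 − 1/0.191)/(4π×0.0148) = 6.316 K/W
R_evacuated perlite = (1/0.191 − 1/0.261)/(4π×0.00168) = 66.51 K/W
R_total = 72.83 K/W
Q = ΔT/R_total = 200/72.83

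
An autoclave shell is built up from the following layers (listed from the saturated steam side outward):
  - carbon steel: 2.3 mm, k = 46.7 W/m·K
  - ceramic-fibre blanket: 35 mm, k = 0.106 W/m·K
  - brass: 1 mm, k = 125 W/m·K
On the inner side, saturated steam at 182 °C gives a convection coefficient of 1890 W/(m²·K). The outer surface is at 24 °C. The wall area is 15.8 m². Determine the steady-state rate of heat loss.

Using the resistance-network approach (series):
R_inner film = 1/(h_i·A) = 1/(1890×15.8) = 3.349×10^-5 K/W
R_carbon steel = L/(kA) = 0.0023/(46.7×15.8) = 3.117×10^-6 K/W
R_ceramic-fibre blanket = L/(kA) = 0.035/(0.106×15.8) = 0.0209 K/W
R_brass = L/(kA) = 0.001/(125×15.8) = 5.063×10^-7 K/W
R_total = 0.02094 K/W
Q = ΔT / R_total = 158 / 0.02094

Q ≈ 7550 W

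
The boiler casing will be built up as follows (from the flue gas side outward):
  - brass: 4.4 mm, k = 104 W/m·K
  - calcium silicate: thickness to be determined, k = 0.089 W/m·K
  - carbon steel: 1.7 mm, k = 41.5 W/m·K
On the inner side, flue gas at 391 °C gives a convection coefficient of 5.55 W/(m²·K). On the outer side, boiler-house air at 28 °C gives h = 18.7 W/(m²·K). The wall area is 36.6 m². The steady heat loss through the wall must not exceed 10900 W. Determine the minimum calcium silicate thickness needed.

Series thermal resistances:
R_inner film = 1/(h_i·A) = 1/(5.55×36.6) = 0.004923 K/W
R_brass = L/(kA) = 0.0044/(104×36.6) = 1.156×10^-6 K/W
R_carbon steel = L/(kA) = 0.0017/(41.5×36.6) = 1.119×10^-6 K/W
R_outer film = 1/(h_o·A) = 1/(18.7×36.6) = 0.001461 K/W
Sum of the known resistances R_other = 0.006386 K/W
Required total resistance R_tot = ΔT/Q_allow = 363/10900 = 0.0333 K/W
R_calcium silicate = R_tot − R_other = 0.02692 K/W
L = R·k·A = 0.02692×0.089×36.6

L ≈ 87.7 mm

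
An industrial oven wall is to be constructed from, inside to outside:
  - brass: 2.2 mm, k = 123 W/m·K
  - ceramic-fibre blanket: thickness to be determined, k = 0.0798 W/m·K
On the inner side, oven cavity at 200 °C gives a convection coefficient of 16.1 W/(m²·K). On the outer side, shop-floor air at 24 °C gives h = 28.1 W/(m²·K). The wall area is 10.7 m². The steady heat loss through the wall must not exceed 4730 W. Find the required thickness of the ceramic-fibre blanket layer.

Treating each layer as a thermal resistance in series:
R_inner film = 1/(h_i·A) = 1/(16.1×10.7) = 0.005805 K/W
R_brass = L/(kA) = 0.0022/(123×10.7) = 1.672×10^-6 K/W
R_outer film = 1/(h_o·A) = 1/(28.1×10.7) = 0.003326 K/W
Sum of the known resistances R_other = 0.009132 K/W
Required total resistance R_tot = ΔT/Q_allow = 176/4730 = 0.03721 K/W
R_ceramic-fibre blanket = R_tot − R_other = 0.02808 K/W
L = R·k·A = 0.02808×0.0798×10.7

L ≈ 24 mm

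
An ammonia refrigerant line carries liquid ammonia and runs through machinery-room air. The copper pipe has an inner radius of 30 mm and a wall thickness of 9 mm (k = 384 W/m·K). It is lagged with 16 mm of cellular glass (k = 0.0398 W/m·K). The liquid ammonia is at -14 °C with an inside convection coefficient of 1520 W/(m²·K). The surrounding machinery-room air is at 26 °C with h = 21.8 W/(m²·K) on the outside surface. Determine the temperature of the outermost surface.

T ≈ 22.5 °C

Radial resistances (cylindrical: R_cond = ln(r_o/r_i)/(2πkL), R_conv = 1/(h·2πrL)):
R_inner film = 1/(h_i·2πr₁L) = 1/(1520×2π×0.03×1) = 0.00349 K/W
R_copper pipe wall = ln(39/30)/(2π×384×1) = 1.087×10^-4 K/W
R_cellular glass = ln(55/39)/(2π×0.0398×1) = 1.375 K/W
R_outer film = 1/(h_o·2πr_oL) = 1/(21.8×2π×0.055×1) = 0.1327 K/W
R_total = 1.511 K/W
Q = ΔT/R_total = 40/1.511
Q = 26.5 W/m
T_interface = T_inner + Q·ΣR(inner→interface) = -14 + 26.5×1.378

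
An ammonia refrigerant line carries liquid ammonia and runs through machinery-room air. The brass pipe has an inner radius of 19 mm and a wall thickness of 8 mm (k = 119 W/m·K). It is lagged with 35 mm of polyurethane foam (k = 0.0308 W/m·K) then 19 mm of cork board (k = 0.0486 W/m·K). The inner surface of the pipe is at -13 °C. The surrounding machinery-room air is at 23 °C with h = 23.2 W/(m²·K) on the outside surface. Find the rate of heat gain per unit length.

Radial resistances (cylindrical: R_cond = ln(r_o/r_i)/(2πkL), R_conv = 1/(h·2πrL)):
R_brass pipe wall = ln(27/19)/(2π×119×1) = 4.7×10^-4 K/W
R_polyurethane foam = ln(62/27)/(2π×0.0308×1) = 4.296 K/W
R_cork board = ln(81/62)/(2π×0.0486×1) = 0.8754 K/W
R_outer film = 1/(h_o·2πr_oL) = 1/(23.2×2π×0.081×1) = 0.08469 K/W
R_total = 5.256 K/W
Q = ΔT/R_total = 36/5.256

q′ ≈ 6.85 W/m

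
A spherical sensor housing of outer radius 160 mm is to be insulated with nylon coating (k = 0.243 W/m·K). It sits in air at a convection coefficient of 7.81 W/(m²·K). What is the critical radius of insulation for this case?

r_cr ≈ 62.2 mm

For a sphere r_cr = 2k/h = 2×0.243/7.81
r_cr = 62.2 mm; since the bare radius (160 mm) is above r_cr, any added insulation will reduce heat loss.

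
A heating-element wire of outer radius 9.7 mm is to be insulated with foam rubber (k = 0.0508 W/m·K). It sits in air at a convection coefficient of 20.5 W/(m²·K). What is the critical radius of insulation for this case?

r_cr ≈ 2.48 mm

For a cylinder r_cr = k/h = 0.0508/20.5
r_cr = 2.48 mm; since the bare radius (9.7 mm) is above r_cr, any added insulation will reduce heat loss.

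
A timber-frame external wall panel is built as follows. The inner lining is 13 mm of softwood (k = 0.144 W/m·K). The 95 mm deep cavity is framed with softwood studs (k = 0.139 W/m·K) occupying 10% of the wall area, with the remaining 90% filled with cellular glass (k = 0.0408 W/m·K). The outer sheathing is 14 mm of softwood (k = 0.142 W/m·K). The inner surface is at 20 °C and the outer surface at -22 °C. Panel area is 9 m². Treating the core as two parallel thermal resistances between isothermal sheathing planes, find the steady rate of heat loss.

Sheathing layers in series; stud and cavity paths in parallel between them.
R_inner = 0.013/(0.144×9) = 0.01003 K/W
R_stud  = 0.095/(0.139×0.1×9) = 0.7594 K/W
R_cav   = 0.095/(0.0408×0.9×9) = 0.2875 K/W
1/R_core = 1/R_stud + 1/R_cav → R_core = 0.2085 K/W
R_outer = 0.014/(0.142×9) = 0.01095 K/W
R_total = 0.2295 K/W
Q = ΔT/R_total = 42/0.2295

Q ≈ 183 W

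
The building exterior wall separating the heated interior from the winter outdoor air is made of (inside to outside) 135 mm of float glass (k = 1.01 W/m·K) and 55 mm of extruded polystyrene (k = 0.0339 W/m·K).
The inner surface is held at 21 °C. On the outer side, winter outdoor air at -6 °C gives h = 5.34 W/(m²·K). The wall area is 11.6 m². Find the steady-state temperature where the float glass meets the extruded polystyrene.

T ≈ 19.1 °C

Treating each layer as a thermal resistance in series:
R_float glass = L/(kA) = 0.135/(1.01×11.6) = 0.01152 K/W
R_extruded polystyrene = L/(kA) = 0.055/(0.0339×11.6) = 0.1399 K/W
R_outer film = 1/(h_o·A) = 1/(5.34×11.6) = 0.01614 K/W
R_total = 0.1675 K/W;  Q = ΔT/R_total = 27/0.1675 = 161.2 W
T_interface = T_inner − Q·ΣR(inner→interface) = 21 − 161×0.01152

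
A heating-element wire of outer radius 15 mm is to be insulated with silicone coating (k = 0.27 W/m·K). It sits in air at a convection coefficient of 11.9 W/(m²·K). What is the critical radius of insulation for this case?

For a cylinder r_cr = k/h = 0.27/11.9
r_cr = 22.7 mm; since the bare radius (15 mm) is below r_cr, adding a thin layer of insulation will *increase* heat loss.

r_cr ≈ 22.7 mm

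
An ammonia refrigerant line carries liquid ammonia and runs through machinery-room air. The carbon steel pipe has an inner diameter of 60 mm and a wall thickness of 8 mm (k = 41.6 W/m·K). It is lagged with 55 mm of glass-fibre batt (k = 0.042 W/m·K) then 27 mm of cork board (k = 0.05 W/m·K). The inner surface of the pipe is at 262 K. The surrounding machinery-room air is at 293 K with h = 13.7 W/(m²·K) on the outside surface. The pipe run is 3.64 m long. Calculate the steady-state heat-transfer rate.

Treating each annulus and film as a series resistance:
R_carbon steel pipe wall = ln(38/30)/(2π×41.6×3.64) = 2.485×10^-4 K/W
R_glass-fibre batt = ln(93/38)/(2π×0.042×3.64) = 0.9317 K/W
R_cork board = ln(120/93)/(2π×0.05×3.64) = 0.2229 K/W
R_outer film = 1/(h_o·2πr_oL) = 1/(13.7×2π×0.12×3.64) = 0.0266 K/W
R_total = 1.181 K/W
Q = ΔT/R_total = 31/1.181

Q ≈ 26.2 W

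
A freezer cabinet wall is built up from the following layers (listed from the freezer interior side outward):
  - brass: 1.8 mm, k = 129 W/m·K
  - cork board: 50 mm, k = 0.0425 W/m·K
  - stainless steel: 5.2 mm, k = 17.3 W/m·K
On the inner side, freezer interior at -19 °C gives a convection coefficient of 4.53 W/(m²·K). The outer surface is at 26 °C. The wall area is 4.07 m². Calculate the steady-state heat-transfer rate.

Treating each layer as a thermal resistance in series:
R_inner film = 1/(h_i·A) = 1/(4.53×4.07) = 0.05424 K/W
R_brass = L/(kA) = 0.0018/(129×4.07) = 3.428×10^-6 K/W
R_cork board = L/(kA) = 0.05/(0.0425×4.07) = 0.2891 K/W
R_stainless steel = L/(kA) = 0.0052/(17.3×4.07) = 7.385×10^-5 K/W
R_total = 0.3434 K/W
Q = ΔT / R_total = 45 / 0.3434

Q ≈ 131 W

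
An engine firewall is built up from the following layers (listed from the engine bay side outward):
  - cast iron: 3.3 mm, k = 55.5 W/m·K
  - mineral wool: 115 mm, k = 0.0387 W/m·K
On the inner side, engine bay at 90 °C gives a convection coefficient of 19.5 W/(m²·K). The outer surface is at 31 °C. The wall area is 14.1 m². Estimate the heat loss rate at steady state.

Q ≈ 275 W

Using the resistance-network approach (series):
R_inner film = 1/(h_i·A) = 1/(19.5×14.1) = 0.003637 K/W
R_cast iron = L/(kA) = 0.0033/(55.5×14.1) = 4.217×10^-6 K/W
R_mineral wool = L/(kA) = 0.115/(0.0387×14.1) = 0.2108 K/W
R_total = 0.2144 K/W
Q = ΔT / R_total = 59 / 0.2144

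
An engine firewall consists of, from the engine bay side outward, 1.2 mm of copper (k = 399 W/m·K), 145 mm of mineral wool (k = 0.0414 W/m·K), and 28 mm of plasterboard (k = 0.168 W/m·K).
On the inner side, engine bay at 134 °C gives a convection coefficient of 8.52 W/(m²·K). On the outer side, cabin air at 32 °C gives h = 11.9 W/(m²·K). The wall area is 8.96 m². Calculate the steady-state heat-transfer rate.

Q ≈ 236 W

Model the wall as resistances in series:
R_inner film = 1/(h_i·A) = 1/(8.52×8.96) = 0.0131 K/W
R_copper = L/(kA) = 0.0012/(399×8.96) = 3.357×10^-7 K/W
R_mineral wool = L/(kA) = 0.145/(0.0414×8.96) = 0.3909 K/W
R_plasterboard = L/(kA) = 0.028/(0.168×8.96) = 0.0186 K/W
R_outer film = 1/(h_o·A) = 1/(11.9×8.96) = 0.009379 K/W
R_total = 0.432 K/W
Q = ΔT / R_total = 102 / 0.432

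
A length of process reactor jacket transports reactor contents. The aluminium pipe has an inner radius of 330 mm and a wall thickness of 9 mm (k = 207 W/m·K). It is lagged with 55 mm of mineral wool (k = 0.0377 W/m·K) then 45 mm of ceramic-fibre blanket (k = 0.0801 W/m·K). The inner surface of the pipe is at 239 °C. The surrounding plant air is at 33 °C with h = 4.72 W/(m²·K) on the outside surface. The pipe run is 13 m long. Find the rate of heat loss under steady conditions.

Q ≈ 2890 W

Treating each annulus and film as a series resistance:
R_aluminium pipe wall = ln(339/330)/(2π×207×13) = 1.591×10^-6 K/W
R_mineral wool = ln(394/339)/(2π×0.0377×13) = 0.04882 K/W
R_ceramic-fibre blanket = ln(439/394)/(2π×0.0801×13) = 0.01653 K/W
R_outer film = 1/(h_o·2πr_oL) = 1/(4.72×2π×0.439×13) = 0.005908 K/W
R_total = 0.07126 K/W
Q = ΔT/R_total = 206/0.07126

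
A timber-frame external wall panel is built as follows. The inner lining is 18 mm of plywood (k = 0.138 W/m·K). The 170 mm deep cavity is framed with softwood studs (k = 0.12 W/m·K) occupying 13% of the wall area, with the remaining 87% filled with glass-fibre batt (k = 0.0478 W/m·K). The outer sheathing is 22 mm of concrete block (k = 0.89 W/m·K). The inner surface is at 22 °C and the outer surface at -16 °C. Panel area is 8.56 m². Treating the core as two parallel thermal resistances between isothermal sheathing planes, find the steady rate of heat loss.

Q ≈ 104 W

Sheathing layers in series; stud and cavity paths in parallel between them.
R_inner = 0.018/(0.138×8.56) = 0.01524 K/W
R_stud  = 0.17/(0.12×0.13×8.56) = 1.273 K/W
R_cav   = 0.17/(0.0478×0.87×8.56) = 0.4776 K/W
1/R_core = 1/R_stud + 1/R_cav → R_core = 0.3473 K/W
R_outer = 0.022/(0.89×8.56) = 0.002888 K/W
R_total = 0.3654 K/W
Q = ΔT/R_total = 38/0.3654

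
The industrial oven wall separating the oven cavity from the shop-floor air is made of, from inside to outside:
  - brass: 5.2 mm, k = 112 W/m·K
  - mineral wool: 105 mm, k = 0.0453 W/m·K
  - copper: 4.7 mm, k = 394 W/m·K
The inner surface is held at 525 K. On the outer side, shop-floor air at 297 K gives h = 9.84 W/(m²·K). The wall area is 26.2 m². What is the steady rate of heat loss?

Q ≈ 2470 W

Treating each layer as a thermal resistance in series:
R_brass = L/(kA) = 0.0052/(112×26.2) = 1.772×10^-6 K/W
R_mineral wool = L/(kA) = 0.105/(0.0453×26.2) = 0.08847 K/W
R_copper = L/(kA) = 0.0047/(394×26.2) = 4.553×10^-7 K/W
R_outer film = 1/(h_o·A) = 1/(9.84×26.2) = 0.003879 K/W
R_total = 0.09235 K/W
Q = ΔT / R_total = 228 / 0.09235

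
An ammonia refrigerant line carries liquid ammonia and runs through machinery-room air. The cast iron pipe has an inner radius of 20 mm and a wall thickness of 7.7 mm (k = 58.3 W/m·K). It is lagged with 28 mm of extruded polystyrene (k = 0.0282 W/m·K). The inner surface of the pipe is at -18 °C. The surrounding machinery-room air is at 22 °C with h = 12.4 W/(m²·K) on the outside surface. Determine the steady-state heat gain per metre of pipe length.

For a radial system each layer contributes R = ln(r_out/r_in)/(2πkL); films add R = 1/(hA).
R_cast iron pipe wall = ln(27.7/20)/(2π×58.3×1) = 8.891×10^-4 K/W
R_extruded polystyrene = ln(55.7/27.7)/(2π×0.0282×1) = 3.942 K/W
R_outer film = 1/(h_o·2πr_oL) = 1/(12.4×2π×0.0557×1) = 0.2304 K/W
R_total = 4.174 K/W
Q = ΔT/R_total = 40/4.174

q′ ≈ 9.58 W/m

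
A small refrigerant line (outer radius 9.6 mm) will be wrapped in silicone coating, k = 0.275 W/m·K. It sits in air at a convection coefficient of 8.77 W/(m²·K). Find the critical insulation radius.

For a cylinder r_cr = k/h = 0.275/8.77
r_cr = 31.4 mm; since the bare radius (9.6 mm) is below r_cr, adding a thin layer of insulation will *increase* heat loss.

r_cr ≈ 31.4 mm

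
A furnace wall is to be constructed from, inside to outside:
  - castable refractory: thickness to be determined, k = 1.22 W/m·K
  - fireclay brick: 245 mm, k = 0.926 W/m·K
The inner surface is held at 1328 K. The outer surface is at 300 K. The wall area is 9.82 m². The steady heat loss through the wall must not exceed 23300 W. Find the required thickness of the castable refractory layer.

Treating each layer as a thermal resistance in series:
R_fireclay brick = L/(kA) = 0.245/(0.926×9.82) = 0.02694 K/W
Sum of the known resistances R_other = 0.02694 K/W
Required total resistance R_tot = ΔT/Q_allow = 1028/23300 = 0.04412 K/W
R_castable refractory = R_tot − R_other = 0.01718 K/W
L = R·k·A = 0.01718×1.22×9.82

L ≈ 206 mm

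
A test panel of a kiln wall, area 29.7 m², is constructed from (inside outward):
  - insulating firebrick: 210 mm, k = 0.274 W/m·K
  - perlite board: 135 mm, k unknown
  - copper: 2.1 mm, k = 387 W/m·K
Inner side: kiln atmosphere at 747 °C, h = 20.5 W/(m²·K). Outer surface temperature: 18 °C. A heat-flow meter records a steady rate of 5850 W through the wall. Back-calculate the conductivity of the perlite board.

k ≈ 0.0468 W/(m·K)

Treating each layer as a thermal resistance in series:
R_inner film = 1/(h_i·A) = 1/(20.5×29.7) = 0.001642 K/W
R_insulating firebrick = L/(kA) = 0.21/(0.274×29.7) = 0.02581 K/W
R_copper = L/(kA) = 0.0021/(387×29.7) = 1.827×10^-7 K/W
Sum of known resistances R_other = 0.02745 K/W
Total R = ΔT/Q = 729/5850 = 0.1246 K/W
R_perlite board = R_total − R_other = 0.09717 K/W
k = L/(R·A) = 0.135/(0.09717×29.7)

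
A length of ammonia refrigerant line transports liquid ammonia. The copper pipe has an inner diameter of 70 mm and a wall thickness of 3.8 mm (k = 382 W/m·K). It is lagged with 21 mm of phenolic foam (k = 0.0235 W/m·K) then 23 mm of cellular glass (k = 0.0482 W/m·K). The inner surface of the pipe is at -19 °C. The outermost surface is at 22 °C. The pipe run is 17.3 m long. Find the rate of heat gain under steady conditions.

Per-layer cylindrical resistances, series-summed:
R_copper pipe wall = ln(38.8/35)/(2π×382×17.3) = 2.482×10^-6 K/W
R_phenolic foam = ln(59.8/38.8)/(2π×0.0235×17.3) = 0.1693 K/W
R_cellular glass = ln(82.8/59.8)/(2π×0.0482×17.3) = 0.06211 K/W
R_total = 0.2315 K/W
Q = ΔT/R_total = 41/0.2315

Q ≈ 177 W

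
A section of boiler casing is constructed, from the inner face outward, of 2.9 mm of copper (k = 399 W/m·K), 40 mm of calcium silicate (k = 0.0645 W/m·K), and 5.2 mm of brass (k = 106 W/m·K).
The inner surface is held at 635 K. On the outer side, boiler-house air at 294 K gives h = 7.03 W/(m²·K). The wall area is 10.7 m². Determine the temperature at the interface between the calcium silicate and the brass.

Treating each layer as a thermal resistance in series:
R_copper = L/(kA) = 0.0029/(399×10.7) = 6.793×10^-7 K/W
R_calcium silicate = L/(kA) = 0.04/(0.0645×10.7) = 0.05796 K/W
R_brass = L/(kA) = 0.0052/(106×10.7) = 4.585×10^-6 K/W
R_outer film = 1/(h_o·A) = 1/(7.03×10.7) = 0.01329 K/W
R_total = 0.07126 K/W;  Q = ΔT/R_total = 341/0.07126 = 4785 W
T_interface = T_inner − Q·ΣR(inner→interface) = 635 − 4790×0.05796

T ≈ 358 K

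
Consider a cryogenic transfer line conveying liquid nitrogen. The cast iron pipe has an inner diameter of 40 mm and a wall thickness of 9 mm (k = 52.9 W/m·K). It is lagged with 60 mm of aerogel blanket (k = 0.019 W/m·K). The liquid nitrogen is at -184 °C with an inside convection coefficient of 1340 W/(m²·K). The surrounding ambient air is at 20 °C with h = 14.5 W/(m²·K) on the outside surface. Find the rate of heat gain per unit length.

Treating each annulus and film as a series resistance:
R_inner film = 1/(h_i·2πr₁L) = 1/(1340×2π×0.02×1) = 0.005939 K/W
R_cast iron pipe wall = ln(29/20)/(2π×52.9×1) = 0.001118 K/W
R_aerogel blanket = ln(89/29)/(2π×0.019×1) = 9.393 K/W
R_outer film = 1/(h_o·2πr_oL) = 1/(14.5×2π×0.089×1) = 0.1233 K/W
R_total = 9.523 K/W
Q = ΔT/R_total = 204/9.523

q′ ≈ 21.4 W/m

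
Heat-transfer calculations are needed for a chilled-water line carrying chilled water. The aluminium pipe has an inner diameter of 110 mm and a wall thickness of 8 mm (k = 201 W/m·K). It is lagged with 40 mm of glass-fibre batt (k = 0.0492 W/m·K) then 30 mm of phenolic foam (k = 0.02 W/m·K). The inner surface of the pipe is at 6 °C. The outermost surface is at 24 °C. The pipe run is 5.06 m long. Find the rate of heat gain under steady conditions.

Q ≈ 25.1 W

Radial resistances (cylindrical: R_cond = ln(r_o/r_i)/(2πkL), R_conv = 1/(h·2πrL)):
R_aluminium pipe wall = ln(63/55)/(2π×201×5.06) = 2.125×10^-5 K/W
R_glass-fibre batt = ln(103/63)/(2π×0.0492×5.06) = 0.3143 K/W
R_phenolic foam = ln(133/103)/(2π×0.02×5.06) = 0.402 K/W
R_total = 0.7163 K/W
Q = ΔT/R_total = 18/0.7163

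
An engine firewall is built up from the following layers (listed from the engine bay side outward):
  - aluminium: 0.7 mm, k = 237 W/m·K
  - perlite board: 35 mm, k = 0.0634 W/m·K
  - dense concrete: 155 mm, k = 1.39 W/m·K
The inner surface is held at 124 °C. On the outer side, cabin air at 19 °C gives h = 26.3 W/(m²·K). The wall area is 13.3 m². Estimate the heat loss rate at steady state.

Q ≈ 1990 W

Model the wall as resistances in series:
R_aluminium = L/(kA) = 0.0007/(237×13.3) = 2.221×10^-7 K/W
R_perlite board = L/(kA) = 0.035/(0.0634×13.3) = 0.04151 K/W
R_dense concrete = L/(kA) = 0.155/(1.39×13.3) = 0.008384 K/W
R_outer film = 1/(h_o·A) = 1/(26.3×13.3) = 0.002859 K/W
R_total = 0.05275 K/W
Q = ΔT / R_total = 105 / 0.05275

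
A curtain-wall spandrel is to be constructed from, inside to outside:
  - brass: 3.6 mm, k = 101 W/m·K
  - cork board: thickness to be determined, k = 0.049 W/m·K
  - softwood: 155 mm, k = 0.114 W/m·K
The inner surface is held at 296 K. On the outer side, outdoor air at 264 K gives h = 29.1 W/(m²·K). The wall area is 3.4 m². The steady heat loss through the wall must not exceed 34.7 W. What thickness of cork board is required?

Model the wall as resistances in series:
R_brass = L/(kA) = 0.0036/(101×3.4) = 1.048×10^-5 K/W
R_softwood = L/(kA) = 0.155/(0.114×3.4) = 0.3999 K/W
R_outer film = 1/(h_o·A) = 1/(29.1×3.4) = 0.01011 K/W
Sum of the known resistances R_other = 0.41 K/W
Required total resistance R_tot = ΔT/Q_allow = 32/34.7 = 0.9222 K/W
R_cork board = R_tot − R_other = 0.5122 K/W
L = R·k·A = 0.5122×0.049×3.4

L ≈ 85.3 mm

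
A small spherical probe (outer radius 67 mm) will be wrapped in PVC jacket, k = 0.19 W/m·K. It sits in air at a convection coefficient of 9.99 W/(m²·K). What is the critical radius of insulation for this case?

r_cr ≈ 38 mm

For a sphere r_cr = 2k/h = 2×0.19/9.99
r_cr = 38 mm; since the bare radius (67 mm) is above r_cr, any added insulation will reduce heat loss.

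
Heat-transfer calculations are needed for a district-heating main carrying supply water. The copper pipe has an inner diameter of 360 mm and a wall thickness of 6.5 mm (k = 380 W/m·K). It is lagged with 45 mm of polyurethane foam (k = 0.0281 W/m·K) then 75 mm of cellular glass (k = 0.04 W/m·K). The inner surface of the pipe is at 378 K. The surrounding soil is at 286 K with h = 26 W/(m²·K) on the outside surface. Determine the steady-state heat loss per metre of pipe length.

q′ ≈ 39 W/m

Per-layer cylindrical resistances, series-summed:
R_copper pipe wall = ln(186.5/180)/(2π×380×1) = 1.486×10^-5 K/W
R_polyurethane foam = ln(231.5/186.5)/(2π×0.0281×1) = 1.224 K/W
R_cellular glass = ln(306.5/231.5)/(2π×0.04×1) = 1.117 K/W
R_outer film = 1/(h_o·2πr_oL) = 1/(26×2π×0.3065×1) = 0.01997 K/W
R_total = 2.361 K/W
Q = ΔT/R_total = 92/2.361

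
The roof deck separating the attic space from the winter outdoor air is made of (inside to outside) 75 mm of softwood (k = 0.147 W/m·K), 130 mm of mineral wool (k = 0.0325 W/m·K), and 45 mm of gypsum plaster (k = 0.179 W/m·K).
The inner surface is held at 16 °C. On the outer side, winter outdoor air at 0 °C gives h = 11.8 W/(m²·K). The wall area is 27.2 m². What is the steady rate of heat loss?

Q ≈ 89.8 W

Series thermal resistances:
R_softwood = L/(kA) = 0.075/(0.147×27.2) = 0.01876 K/W
R_mineral wool = L/(kA) = 0.13/(0.0325×27.2) = 0.1471 K/W
R_gypsum plaster = L/(kA) = 0.045/(0.179×27.2) = 0.009243 K/W
R_outer film = 1/(h_o·A) = 1/(11.8×27.2) = 0.003116 K/W
R_total = 0.1782 K/W
Q = ΔT / R_total = 16 / 0.1782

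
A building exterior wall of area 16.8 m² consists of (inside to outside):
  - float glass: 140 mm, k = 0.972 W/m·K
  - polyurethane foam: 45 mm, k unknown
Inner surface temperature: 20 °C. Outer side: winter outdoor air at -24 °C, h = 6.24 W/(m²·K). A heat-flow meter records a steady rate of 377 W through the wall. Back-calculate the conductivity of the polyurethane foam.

k ≈ 0.0272 W/(m·K)

Treating each layer as a thermal resistance in series:
R_float glass = L/(kA) = 0.14/(0.972×16.8) = 0.008573 K/W
R_outer film = 1/(h_o·A) = 1/(6.24×16.8) = 0.009539 K/W
Sum of known resistances R_other = 0.01811 K/W
Total R = ΔT/Q = 44/377 = 0.1167 K/W
R_polyurethane foam = R_total − R_other = 0.0986 K/W
k = L/(R·A) = 0.045/(0.0986×16.8)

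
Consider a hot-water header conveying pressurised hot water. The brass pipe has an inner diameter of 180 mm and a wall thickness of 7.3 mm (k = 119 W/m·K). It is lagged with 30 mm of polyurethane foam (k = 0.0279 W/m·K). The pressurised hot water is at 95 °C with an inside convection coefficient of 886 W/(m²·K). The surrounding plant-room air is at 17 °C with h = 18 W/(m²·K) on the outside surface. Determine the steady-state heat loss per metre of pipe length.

Radial resistances (cylindrical: R_cond = ln(r_o/r_i)/(2πkL), R_conv = 1/(h·2πrL)):
R_inner film = 1/(h_i·2πr₁L) = 1/(886×2π×0.09×1) = 0.001996 K/W
R_brass pipe wall = ln(97.3/90)/(2π×119×1) = 1.043×10^-4 K/W
R_polyurethane foam = ln(127.3/97.3)/(2π×0.0279×1) = 1.533 K/W
R_outer film = 1/(h_o·2πr_oL) = 1/(18×2π×0.1273×1) = 0.06946 K/W
R_total = 1.605 K/W
Q = ΔT/R_total = 78/1.605

q′ ≈ 48.6 W/m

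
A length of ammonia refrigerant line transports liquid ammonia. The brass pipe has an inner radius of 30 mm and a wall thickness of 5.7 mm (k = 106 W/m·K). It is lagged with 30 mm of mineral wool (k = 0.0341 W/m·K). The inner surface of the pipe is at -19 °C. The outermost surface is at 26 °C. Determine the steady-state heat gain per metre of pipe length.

Per-layer cylindrical resistances, series-summed:
R_brass pipe wall = ln(35.7/30)/(2π×106×1) = 2.612×10^-4 K/W
R_mineral wool = ln(65.7/35.7)/(2π×0.0341×1) = 2.847 K/W
R_total = 2.847 K/W
Q = ΔT/R_total = 45/2.847

q′ ≈ 15.8 W/m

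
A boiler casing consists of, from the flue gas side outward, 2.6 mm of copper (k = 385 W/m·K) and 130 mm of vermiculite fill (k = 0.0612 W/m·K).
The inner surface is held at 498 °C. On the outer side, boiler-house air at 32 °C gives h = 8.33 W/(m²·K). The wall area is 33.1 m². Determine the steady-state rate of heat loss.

Model the wall as resistances in series:
R_copper = L/(kA) = 0.0026/(385×33.1) = 2.04×10^-7 K/W
R_vermiculite fill = L/(kA) = 0.13/(0.0612×33.1) = 0.06417 K/W
R_outer film = 1/(h_o·A) = 1/(8.33×33.1) = 0.003627 K/W
R_total = 0.0678 K/W
Q = ΔT / R_total = 466 / 0.0678

Q ≈ 6870 W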